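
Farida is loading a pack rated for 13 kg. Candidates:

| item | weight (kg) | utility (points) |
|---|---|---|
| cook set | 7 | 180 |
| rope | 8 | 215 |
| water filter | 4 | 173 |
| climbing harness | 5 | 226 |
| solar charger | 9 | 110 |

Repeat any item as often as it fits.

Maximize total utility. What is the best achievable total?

572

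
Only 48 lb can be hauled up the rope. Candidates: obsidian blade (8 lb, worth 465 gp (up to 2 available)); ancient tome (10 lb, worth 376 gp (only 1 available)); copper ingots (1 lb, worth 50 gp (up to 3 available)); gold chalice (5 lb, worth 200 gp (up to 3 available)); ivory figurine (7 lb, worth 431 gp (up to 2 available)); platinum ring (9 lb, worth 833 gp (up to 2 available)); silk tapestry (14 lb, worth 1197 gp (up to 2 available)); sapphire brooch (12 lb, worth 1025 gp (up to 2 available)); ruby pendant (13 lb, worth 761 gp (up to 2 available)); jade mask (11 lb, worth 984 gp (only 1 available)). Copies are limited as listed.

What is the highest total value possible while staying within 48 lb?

A density-first pass picks 3×copper ingots + 2×platinum ring + silk tapestry + jade mask — 3997 at 46 lb.
Replace 3×copper ingots and platinum ring with silk tapestry: the trade gains 214 net, giving 4211 at 48 lb.
Nothing else within 48 lb beats 4211.

4211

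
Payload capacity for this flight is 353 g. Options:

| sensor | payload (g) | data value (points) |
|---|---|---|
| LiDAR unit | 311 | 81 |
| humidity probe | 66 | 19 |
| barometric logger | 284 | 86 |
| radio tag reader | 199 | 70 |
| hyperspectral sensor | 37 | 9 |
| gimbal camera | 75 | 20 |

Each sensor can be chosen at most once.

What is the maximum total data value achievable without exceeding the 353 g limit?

109

Density check — radio tag reader 0.35, barometric logger 0.30, humidity probe 0.29, gimbal camera 0.27 are the best per g.
The ratio ordering already packs tightly: humidity probe + radio tag reader + gimbal camera, 340 g, 109.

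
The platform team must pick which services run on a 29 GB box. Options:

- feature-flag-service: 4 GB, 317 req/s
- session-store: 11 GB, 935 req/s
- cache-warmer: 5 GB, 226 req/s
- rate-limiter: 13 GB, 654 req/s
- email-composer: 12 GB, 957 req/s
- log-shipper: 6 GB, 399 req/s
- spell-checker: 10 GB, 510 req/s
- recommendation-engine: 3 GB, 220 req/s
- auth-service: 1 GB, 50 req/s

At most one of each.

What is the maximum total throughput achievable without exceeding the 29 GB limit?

2291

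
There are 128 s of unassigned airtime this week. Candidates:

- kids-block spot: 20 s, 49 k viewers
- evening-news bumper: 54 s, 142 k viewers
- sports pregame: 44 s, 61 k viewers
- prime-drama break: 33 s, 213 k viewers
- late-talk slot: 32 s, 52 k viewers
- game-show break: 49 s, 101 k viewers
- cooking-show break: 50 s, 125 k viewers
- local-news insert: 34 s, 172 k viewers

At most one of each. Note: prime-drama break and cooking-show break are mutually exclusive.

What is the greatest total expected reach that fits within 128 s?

527

Evening-news bumper + prime-drama break + local-news insert uses 121 of the 128 s and totals 527.
That's the maximum — no feasible swap from here does better than 527.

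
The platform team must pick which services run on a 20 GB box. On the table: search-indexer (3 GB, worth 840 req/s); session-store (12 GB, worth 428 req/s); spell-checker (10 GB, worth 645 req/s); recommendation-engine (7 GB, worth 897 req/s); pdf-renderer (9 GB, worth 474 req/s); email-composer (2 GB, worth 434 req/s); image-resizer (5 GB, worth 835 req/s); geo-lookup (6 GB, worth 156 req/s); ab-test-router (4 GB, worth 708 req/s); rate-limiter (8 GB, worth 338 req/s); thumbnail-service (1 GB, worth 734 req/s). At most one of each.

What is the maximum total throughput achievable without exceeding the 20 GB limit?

4014

Taking the top-ratio services first gives search-indexer + email-composer + image-resizer + ab-test-router + thumbnail-service for 3551 (15 GB).
The 2 GB tied up in email-composer is better spent on recommendation-engine — total rises to 4014 (20 GB).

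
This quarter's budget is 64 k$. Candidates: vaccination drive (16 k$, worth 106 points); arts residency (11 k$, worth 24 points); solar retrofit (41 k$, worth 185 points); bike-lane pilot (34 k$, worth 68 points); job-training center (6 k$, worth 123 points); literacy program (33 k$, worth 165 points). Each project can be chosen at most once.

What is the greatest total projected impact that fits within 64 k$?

The ratio heuristic lands on vaccination drive + job-training center + literacy program (394) but leaves 9 k$ idle.
Replace literacy program with solar retrofit: the trade gains 20 net, giving 414 at 63 k$.
Next best is vaccination drive + job-training center + literacy program at 394 (55 k$) — short by 20.

414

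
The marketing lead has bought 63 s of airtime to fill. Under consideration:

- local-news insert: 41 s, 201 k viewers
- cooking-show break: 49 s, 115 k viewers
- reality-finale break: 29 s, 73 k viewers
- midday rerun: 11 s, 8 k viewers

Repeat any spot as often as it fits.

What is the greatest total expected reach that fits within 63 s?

217

Ranking by ratio (expected reach/s): local-news insert 4.90, reality-finale break 2.52, cooking-show break 2.35, midday rerun 0.73.
The ratio ordering already packs tightly: local-news insert + 2×midday rerun, 63 s, 217.
Nothing else within 63 s beats 217.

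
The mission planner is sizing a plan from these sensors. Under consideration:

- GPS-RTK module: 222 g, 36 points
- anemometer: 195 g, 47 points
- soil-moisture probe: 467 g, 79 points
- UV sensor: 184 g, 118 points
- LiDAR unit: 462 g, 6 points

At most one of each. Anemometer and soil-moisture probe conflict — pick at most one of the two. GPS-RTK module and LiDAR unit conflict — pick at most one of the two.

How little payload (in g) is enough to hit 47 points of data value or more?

Minimise g subject to total data value ≥ 47.
UV sensor: 118 data value at 184 g.
Below 184 g the best achievable stays under 47.

184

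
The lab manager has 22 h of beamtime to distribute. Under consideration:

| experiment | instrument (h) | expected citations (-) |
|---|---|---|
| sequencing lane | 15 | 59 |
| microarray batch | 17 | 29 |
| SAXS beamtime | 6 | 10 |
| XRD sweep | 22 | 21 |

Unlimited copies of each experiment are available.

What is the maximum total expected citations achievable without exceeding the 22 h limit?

69

Sequencing lane + SAXS beamtime uses 21 of the 22 h and totals 69.
The spare 1 h is too small for any remaining experiment, and no exchange beats 69.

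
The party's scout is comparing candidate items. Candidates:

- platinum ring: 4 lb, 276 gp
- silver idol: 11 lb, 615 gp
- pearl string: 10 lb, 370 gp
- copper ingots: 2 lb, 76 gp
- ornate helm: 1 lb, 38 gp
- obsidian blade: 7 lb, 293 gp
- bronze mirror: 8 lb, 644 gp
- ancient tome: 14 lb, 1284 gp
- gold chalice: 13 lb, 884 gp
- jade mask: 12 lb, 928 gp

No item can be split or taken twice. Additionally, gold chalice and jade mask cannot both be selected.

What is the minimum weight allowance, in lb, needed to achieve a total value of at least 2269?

28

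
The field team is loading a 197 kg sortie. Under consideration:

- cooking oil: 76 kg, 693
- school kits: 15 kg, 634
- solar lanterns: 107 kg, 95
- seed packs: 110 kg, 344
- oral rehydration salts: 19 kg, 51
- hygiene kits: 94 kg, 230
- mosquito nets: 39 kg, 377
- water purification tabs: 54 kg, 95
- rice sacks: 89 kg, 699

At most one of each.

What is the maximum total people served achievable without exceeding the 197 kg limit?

The ratio heuristic lands on cooking oil + school kits + oral rehydration salts + mosquito nets (1755) but leaves 48 kg idle.
Dropping oral rehydration salts and mosquito nets frees 58 kg; slotting in rice sacks (89 kg) lifts the total to 2026 at 180 kg.
The closest alternative, school kits + mosquito nets + water purification tabs + rice sacks, reaches only 1805.

2026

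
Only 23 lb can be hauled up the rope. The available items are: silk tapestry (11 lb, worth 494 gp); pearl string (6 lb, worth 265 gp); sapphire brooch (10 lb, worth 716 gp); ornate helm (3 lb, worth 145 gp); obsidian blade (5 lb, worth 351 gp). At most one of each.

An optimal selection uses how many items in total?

Best achievable value is 1332.
One optimal bundle: pearl string + sapphire brooch + obsidian blade (21 lb).
Every optimal selection uses 3 items.

3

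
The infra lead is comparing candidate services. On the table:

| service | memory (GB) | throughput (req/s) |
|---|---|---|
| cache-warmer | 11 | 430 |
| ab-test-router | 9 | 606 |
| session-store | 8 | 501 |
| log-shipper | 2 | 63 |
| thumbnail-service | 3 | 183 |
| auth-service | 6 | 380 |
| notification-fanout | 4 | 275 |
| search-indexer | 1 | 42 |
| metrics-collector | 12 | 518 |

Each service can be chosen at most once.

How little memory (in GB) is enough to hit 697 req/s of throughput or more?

Look for the lowest-memory combination reaching 697.
auth-service + notification-fanout + search-indexer: 697 throughput at 11 GB.
Any bundle with less than 11 GB falls short of 697.

11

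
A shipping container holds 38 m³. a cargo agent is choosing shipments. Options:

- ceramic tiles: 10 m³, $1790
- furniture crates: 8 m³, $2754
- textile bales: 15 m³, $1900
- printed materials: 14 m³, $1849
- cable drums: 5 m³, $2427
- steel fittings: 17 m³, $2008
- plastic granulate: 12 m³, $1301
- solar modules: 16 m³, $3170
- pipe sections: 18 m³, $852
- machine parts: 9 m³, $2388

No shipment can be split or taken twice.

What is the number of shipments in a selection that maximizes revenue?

4

Best achievable revenue is 10739.
For example furniture crates + cable drums + solar modules + machine parts achieves it, using 38 m³.
Any selection reaching 10739 contains exactly 4 shipments.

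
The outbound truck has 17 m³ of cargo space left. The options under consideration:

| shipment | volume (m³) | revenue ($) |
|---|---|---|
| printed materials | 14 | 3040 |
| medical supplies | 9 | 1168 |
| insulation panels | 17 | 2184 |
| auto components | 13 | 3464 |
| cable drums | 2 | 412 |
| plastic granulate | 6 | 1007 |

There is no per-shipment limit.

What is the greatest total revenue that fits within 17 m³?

Auto components + 2×cable drums uses 17 of the 17 m³ and totals 4288.
Nothing else within 17 m³ beats 4288.

4288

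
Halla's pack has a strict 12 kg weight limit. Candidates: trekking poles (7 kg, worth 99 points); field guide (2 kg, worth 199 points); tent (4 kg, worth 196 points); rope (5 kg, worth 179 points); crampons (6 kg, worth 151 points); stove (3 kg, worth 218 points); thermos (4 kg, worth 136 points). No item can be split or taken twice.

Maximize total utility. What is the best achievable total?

613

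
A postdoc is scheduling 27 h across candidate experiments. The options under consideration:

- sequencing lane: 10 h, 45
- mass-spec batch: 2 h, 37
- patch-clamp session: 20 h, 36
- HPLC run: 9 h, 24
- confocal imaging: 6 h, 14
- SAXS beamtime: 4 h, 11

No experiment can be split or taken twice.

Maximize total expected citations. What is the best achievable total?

120

Density check — mass-spec batch 18.50, sequencing lane 4.50, SAXS beamtime 2.75, HPLC run 2.67 are the best per h.
Taking the top-ratio experiments first gives sequencing lane + mass-spec batch + HPLC run + SAXS beamtime for 117 (25 h).
Replace SAXS beamtime with confocal imaging: the trade gains 3 net, giving 120 at 27 h.
The closest alternative, sequencing lane + mass-spec batch + HPLC run + SAXS beamtime, reaches only 117.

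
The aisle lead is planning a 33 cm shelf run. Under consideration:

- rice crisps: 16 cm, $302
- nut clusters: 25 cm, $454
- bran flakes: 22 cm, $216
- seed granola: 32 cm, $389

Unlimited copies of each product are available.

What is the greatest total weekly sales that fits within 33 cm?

By weekly sales per cm: rice crisps 18.88, nut clusters 18.16, seed granola 12.16 lead.
Best packing: 2×rice crisps — 32 cm, 604 total.

604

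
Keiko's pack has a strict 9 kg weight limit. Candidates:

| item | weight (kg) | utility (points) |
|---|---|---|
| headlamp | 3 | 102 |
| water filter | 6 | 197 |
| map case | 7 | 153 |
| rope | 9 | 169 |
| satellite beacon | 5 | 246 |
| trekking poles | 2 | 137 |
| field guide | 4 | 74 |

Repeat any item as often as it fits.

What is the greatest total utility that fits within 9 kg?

By utility per kg: trekking poles 68.50, satellite beacon 49.20, headlamp 34.00 lead.
Best packing: 4×trekking poles — 8 kg, 548 total.
No other feasible combination exceeds 548.

548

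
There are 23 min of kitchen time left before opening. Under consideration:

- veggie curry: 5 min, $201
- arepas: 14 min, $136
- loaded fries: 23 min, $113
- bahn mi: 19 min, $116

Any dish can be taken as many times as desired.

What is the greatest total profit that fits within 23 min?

Density check — veggie curry 40.20, arepas 9.71, bahn mi 6.11 are the best per min.
4×veggie curry uses 20 of the 23 min and totals 804.
The spare 3 min is too small for any remaining dish, and no exchange beats 804.

804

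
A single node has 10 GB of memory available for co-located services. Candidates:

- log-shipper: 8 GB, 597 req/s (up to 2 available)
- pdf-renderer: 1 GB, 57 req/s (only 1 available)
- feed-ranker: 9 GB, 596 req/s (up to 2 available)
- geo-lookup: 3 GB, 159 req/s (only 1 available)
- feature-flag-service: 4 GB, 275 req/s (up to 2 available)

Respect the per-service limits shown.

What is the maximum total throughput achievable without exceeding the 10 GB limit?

654

Taking log-shipper + pdf-renderer: 9 GB used, 654 in throughput.
That's the maximum — no swap from here does better than 654.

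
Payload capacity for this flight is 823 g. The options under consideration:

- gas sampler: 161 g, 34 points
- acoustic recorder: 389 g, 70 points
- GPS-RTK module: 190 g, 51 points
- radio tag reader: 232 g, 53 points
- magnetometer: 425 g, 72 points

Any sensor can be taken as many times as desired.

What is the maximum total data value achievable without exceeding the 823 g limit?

206

Filling by ratio: 4×GPS-RTK module for 204, with 63 g left unused.
Dropping GPS-RTK module frees 190 g; slotting in radio tag reader (232 g) lifts the total to 206 at 802 g.
The spare 21 g is too small for any remaining sensor, and no exchange beats 206.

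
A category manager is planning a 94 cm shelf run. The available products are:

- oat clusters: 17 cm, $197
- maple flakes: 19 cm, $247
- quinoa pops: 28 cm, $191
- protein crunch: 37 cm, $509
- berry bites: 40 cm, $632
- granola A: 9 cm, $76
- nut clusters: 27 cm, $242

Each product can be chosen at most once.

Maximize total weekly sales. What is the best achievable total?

1338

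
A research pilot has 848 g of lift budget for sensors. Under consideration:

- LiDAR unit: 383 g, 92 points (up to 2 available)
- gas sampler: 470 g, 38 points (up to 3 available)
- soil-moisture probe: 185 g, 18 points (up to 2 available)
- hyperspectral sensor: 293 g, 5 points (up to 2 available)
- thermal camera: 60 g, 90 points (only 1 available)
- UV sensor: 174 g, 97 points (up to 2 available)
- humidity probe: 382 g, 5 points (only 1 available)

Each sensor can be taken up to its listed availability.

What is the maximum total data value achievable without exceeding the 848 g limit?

LiDAR unit + thermal camera + 2×UV sensor uses 791 of the 848 g and totals 376.
That's the maximum — no swap from here does better than 376.

376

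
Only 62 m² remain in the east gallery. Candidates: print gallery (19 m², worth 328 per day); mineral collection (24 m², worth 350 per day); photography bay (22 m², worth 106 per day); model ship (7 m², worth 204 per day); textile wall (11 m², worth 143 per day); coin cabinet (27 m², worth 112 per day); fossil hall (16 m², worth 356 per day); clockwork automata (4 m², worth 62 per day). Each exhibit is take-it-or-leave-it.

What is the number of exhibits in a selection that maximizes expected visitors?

The maximum expected visitors within 62 m² is 1115.
One optimal bundle: mineral collection + model ship + textile wall + fossil hall + clockwork automata (62 m²).
Any selection reaching 1115 contains exactly 5 exhibits.

5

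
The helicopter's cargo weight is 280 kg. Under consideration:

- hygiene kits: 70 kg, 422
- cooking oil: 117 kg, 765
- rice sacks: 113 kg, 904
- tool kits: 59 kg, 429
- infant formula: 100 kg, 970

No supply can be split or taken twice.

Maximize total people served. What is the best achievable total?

By people served per kg: infant formula 9.70, rice sacks 8.00, tool kits 7.27 lead.
Rice sacks + tool kits + infant formula uses 272 of the 280 kg and totals 2303.
Next best is cooking oil + tool kits + infant formula at 2164 (276 kg) — short by 139.

2303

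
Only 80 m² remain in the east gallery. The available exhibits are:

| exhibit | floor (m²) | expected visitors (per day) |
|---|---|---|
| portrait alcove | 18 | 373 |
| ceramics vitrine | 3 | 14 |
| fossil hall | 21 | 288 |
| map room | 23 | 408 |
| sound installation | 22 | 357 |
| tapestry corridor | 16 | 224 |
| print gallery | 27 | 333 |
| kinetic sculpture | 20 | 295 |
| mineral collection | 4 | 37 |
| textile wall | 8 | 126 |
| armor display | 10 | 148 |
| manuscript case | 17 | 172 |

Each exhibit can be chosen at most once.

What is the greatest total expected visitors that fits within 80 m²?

1362

Density check — portrait alcove 20.72, map room 17.74, sound installation 16.23, textile wall 15.75 are the best per m².
The ratio heuristic lands on portrait alcove + ceramics vitrine + map room + sound installation + mineral collection + textile wall (1315) but leaves 2 m² idle.
The 15 m² tied up in ceramics vitrine and mineral collection and textile wall is better spent on tapestry corridor — total rises to 1362 (79 m²).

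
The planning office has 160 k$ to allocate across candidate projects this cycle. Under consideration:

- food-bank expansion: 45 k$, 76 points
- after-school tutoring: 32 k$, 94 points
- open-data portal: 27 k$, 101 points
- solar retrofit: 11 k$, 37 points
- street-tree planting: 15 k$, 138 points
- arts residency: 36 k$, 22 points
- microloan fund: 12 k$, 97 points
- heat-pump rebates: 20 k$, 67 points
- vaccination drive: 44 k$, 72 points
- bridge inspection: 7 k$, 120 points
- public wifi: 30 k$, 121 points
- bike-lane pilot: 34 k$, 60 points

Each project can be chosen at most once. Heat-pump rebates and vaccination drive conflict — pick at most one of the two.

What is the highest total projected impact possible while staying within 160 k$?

Ranking by ratio (projected impact/k$): bridge inspection 17.14, street-tree planting 9.20, microloan fund 8.08.
The ratio ordering already packs tightly: after-school tutoring + open-data portal + solar retrofit + street-tree planting + microloan fund + heat-pump rebates + bridge inspection + public wifi, 154 k$, 775.

775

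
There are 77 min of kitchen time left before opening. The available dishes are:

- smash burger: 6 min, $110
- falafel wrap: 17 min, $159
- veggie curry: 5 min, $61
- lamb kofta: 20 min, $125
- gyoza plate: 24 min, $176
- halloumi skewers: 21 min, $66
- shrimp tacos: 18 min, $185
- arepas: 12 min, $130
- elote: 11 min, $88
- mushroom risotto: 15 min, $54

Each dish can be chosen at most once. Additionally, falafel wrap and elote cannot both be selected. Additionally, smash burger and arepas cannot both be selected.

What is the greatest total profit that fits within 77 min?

711

By profit per min: smash burger 18.33, veggie curry 12.20, arepas 10.83, shrimp tacos 10.28 lead.
Taking falafel wrap + veggie curry + gyoza plate + shrimp tacos + arepas: 76 min used, 711 in profit.
The spare 1 min is too small for any remaining dish, and no feasible exchange beats 711.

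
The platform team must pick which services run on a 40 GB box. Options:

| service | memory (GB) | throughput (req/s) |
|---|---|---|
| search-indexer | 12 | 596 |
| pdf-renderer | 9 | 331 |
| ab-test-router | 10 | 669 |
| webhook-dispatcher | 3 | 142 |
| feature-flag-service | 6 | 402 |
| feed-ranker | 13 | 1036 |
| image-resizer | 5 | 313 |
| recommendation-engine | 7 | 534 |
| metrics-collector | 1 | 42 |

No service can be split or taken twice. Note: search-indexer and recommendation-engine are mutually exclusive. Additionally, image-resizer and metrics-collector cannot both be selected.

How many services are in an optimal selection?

The maximum throughput within 40 GB is 2825.
One optimal bundle: ab-test-router + webhook-dispatcher + feature-flag-service + feed-ranker + recommendation-engine + metrics-collector (40 GB).
All optima have 6 services.

6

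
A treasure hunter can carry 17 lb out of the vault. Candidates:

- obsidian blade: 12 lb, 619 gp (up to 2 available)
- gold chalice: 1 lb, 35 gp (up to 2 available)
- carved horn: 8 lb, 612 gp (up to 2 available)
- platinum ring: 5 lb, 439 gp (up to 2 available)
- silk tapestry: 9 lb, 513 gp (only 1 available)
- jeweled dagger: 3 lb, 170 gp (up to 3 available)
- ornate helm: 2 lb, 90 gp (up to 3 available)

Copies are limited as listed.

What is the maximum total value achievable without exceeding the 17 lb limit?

1259

A density-first pass picks gold chalice + 2×platinum ring + 2×jeweled dagger — 1253 at 17 lb.
Replace 2×platinum ring and 2×jeweled dagger with 2×carved horn: the trade gains 6 net, giving 1259 at 17 lb.
No other feasible combination exceeds 1259.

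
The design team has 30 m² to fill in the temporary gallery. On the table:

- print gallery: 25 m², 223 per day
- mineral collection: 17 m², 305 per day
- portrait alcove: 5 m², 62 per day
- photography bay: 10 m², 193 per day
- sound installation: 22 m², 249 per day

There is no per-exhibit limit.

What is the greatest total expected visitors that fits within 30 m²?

The ratio ordering already packs tightly: 3×photography bay, 30 m², 579.
No other feasible combination exceeds 579.

579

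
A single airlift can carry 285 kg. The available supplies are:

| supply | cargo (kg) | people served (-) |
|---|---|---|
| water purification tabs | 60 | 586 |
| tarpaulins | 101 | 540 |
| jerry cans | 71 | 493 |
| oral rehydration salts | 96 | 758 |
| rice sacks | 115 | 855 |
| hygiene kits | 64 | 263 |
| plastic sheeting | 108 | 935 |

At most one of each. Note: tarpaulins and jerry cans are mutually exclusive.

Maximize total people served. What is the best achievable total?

2376

Greedy by ratio would take water purification tabs + oral rehydration salts + plastic sheeting: 264 kg used, total 2279.
Replace oral rehydration salts with rice sacks: the trade gains 97 net, giving 2376 at 283 kg.
Runner-up water purification tabs + oral rehydration salts + plastic sheeting tops out at 2279.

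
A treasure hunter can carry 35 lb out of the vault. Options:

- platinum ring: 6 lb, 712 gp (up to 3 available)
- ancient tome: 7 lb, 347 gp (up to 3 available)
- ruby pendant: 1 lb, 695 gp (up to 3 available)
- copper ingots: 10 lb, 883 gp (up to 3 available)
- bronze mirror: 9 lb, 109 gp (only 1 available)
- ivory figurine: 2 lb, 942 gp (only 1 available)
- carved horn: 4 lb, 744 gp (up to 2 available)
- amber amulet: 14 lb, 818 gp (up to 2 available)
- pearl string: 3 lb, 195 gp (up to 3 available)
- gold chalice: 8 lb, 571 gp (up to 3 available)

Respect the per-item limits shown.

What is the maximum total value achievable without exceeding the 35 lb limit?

Taking 3×platinum ring + 3×ruby pendant + ivory figurine + 2×carved horn + pearl string: 34 lb used, 6846 in value.

6846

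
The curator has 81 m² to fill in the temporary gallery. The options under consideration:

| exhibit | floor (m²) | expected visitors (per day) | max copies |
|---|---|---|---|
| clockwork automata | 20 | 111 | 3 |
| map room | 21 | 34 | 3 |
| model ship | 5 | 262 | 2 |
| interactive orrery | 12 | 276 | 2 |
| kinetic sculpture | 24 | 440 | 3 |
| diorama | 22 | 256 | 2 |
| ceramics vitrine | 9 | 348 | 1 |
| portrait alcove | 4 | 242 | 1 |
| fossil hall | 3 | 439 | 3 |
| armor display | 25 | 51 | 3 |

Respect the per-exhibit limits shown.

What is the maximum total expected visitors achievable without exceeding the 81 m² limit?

Best packing: 2×model ship + 2×interactive orrery + kinetic sculpture + ceramics vitrine + portrait alcove + 3×fossil hall — 80 m², 3423 total.
That's the maximum — no swap from here does better than 3423.

3423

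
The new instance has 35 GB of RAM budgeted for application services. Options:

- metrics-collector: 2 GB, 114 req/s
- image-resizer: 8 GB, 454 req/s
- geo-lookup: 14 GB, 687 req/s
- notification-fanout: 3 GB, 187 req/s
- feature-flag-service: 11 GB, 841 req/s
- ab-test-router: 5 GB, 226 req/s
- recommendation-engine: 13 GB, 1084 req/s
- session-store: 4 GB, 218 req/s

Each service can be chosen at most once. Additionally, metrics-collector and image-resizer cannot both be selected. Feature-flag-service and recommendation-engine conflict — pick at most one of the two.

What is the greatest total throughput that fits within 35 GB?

By throughput per GB: recommendation-engine 83.38, feature-flag-service 76.45, notification-fanout 62.33, metrics-collector 57.00 lead.
Image-resizer + geo-lookup + recommendation-engine uses 35 of the 35 GB and totals 2225.
Next best is geo-lookup + notification-fanout + ab-test-router + recommendation-engine at 2184 (35 GB) — short by 41.

2225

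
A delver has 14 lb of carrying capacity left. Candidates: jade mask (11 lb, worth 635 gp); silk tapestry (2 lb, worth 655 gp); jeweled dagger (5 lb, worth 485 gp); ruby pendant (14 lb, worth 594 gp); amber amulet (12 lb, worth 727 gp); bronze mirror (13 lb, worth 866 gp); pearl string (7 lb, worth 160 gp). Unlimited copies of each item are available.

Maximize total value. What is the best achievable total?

Density check — silk tapestry 327.50, jeweled dagger 97.00, bronze mirror 66.62, amber amulet 60.58 are the best per lb.
7×silk tapestry uses 14 of the 14 lb and totals 4585.
No other feasible combination exceeds 4585.

4585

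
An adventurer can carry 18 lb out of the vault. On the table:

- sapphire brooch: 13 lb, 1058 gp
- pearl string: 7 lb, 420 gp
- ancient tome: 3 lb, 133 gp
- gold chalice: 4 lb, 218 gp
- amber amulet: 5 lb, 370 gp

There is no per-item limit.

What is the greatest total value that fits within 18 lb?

1428

Sapphire brooch + amber amulet uses 18 of the 18 lb and totals 1428.
No other feasible combination exceeds 1428.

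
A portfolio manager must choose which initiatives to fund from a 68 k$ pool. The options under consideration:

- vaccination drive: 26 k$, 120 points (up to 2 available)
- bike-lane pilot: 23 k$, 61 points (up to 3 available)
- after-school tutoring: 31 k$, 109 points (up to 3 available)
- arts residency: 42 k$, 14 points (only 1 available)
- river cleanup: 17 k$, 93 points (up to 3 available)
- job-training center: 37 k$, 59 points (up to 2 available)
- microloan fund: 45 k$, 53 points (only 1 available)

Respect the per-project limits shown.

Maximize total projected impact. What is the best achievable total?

Filling by ratio: 3×river cleanup for 279, with 17 k$ left unused.
The 17 k$ tied up in river cleanup is better spent on vaccination drive — total rises to 306 (60 k$).

306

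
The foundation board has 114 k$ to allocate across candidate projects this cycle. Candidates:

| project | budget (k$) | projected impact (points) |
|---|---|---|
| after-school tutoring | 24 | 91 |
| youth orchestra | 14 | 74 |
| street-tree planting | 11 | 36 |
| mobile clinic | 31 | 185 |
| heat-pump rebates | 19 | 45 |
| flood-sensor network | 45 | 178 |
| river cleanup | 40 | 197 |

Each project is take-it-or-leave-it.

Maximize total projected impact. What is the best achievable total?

By projected impact per k$: mobile clinic 5.97, youth orchestra 5.29, river cleanup 4.92 lead.
Best packing: after-school tutoring + youth orchestra + mobile clinic + river cleanup — 109 k$, 547 total.
Runner-up after-school tutoring + youth orchestra + mobile clinic + flood-sensor network tops out at 528.

547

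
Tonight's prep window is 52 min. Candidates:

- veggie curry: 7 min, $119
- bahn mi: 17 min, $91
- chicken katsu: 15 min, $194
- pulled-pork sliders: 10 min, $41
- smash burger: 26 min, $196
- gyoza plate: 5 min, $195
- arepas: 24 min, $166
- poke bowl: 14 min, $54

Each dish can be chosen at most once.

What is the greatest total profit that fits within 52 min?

674

Best packing: veggie curry + chicken katsu + gyoza plate + arepas — 51 min, 674 total.
That's the maximum — no swap from here does better than 674.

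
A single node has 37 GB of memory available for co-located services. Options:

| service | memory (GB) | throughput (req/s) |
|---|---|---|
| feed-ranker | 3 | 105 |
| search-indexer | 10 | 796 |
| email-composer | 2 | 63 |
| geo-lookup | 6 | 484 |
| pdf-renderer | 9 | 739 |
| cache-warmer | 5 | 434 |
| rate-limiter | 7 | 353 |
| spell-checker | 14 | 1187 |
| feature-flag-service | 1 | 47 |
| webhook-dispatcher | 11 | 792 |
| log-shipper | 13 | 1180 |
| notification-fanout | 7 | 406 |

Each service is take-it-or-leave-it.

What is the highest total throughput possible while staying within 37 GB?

3163

Ranking by ratio (throughput/GB): log-shipper 90.77, cache-warmer 86.80, spell-checker 84.79.
A density-first pass picks feed-ranker + cache-warmer + spell-checker + feature-flag-service + log-shipper — 2953 at 36 GB.
The 9 GB tied up in feed-ranker and cache-warmer and feature-flag-service is better spent on search-indexer — total rises to 3163 (37 GB).
Nothing else within 37 GB beats 3163.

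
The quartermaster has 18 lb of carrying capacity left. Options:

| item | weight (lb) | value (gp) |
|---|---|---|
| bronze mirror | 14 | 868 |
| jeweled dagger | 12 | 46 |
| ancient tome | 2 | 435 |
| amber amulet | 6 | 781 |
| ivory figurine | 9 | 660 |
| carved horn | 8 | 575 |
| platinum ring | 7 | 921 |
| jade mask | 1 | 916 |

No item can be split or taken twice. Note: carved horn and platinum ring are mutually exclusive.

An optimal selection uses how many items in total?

Optimal total is 3053.
For example ancient tome + amber amulet + platinum ring + jade mask achieves it, using 16 lb.
All optima have 4 items.

4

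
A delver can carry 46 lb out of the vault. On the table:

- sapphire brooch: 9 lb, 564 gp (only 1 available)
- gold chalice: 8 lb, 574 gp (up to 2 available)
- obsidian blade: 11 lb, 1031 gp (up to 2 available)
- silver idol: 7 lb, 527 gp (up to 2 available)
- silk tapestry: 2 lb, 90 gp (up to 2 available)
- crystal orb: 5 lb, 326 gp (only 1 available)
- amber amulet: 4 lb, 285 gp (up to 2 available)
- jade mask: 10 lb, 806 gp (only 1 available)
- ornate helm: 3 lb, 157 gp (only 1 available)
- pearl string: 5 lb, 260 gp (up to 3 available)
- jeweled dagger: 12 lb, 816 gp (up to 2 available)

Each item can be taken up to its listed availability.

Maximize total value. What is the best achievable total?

3922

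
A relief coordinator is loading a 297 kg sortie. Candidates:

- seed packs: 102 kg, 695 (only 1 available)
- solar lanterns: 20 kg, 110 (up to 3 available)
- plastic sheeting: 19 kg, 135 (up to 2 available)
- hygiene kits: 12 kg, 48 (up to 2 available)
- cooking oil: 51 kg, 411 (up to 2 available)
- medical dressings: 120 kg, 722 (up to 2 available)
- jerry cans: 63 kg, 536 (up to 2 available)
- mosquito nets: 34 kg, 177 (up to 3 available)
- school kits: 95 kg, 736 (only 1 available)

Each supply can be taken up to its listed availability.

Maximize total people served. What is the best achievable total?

A density-first pass picks solar lanterns + 2×plastic sheeting + 2×cooking oil + 2×jerry cans — 2274 at 286 kg.
The 90 kg tied up in solar lanterns and plastic sheeting and cooking oil is better spent on school kits — total rises to 2354 (291 kg).
Nothing else within 297 kg beats 2354.

2354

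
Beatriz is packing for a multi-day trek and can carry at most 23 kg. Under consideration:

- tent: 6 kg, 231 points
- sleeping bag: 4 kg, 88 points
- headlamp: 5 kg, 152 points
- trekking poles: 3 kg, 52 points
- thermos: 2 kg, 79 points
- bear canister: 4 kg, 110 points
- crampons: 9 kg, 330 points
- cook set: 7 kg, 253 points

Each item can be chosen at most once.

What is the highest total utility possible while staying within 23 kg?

814

A density-first pass picks tent + headlamp + thermos + crampons — 792 at 22 kg.
Dropping headlamp and thermos frees 7 kg; slotting in cook set (7 kg) lifts the total to 814 at 22 kg.
Headlamp + thermos + crampons + cook set matches that 814 at 23 kg; no feasible combination exceeds it.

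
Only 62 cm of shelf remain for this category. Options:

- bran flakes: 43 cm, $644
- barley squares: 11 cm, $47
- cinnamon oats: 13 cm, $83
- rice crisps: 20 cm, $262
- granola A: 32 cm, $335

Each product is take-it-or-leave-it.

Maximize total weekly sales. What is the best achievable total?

Best packing: bran flakes + cinnamon oats — 56 cm, 727 total.

727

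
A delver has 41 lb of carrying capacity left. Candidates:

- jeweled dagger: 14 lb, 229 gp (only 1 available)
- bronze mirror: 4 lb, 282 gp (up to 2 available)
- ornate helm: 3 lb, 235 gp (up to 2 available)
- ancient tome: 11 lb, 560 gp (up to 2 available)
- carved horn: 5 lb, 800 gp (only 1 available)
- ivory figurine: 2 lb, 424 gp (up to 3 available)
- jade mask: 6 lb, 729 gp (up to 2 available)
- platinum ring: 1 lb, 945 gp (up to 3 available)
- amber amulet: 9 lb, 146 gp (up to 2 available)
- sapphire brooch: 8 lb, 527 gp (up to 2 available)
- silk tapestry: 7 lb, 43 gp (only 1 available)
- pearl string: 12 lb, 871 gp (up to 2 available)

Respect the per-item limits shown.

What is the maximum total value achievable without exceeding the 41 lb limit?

Ranking by ratio (value/lb): platinum ring 945.00, ivory figurine 212.00, carved horn 160.00.
The ratio heuristic lands on 2×bronze mirror + 2×ornate helm + carved horn + 3×ivory figurine + 2×jade mask + 3×platinum ring (7399) but leaves 1 lb idle.
The 11 lb tied up in 2×bronze mirror and ornate helm is better spent on pearl string — total rises to 7471 (41 lb).
No other feasible combination exceeds 7471.

7471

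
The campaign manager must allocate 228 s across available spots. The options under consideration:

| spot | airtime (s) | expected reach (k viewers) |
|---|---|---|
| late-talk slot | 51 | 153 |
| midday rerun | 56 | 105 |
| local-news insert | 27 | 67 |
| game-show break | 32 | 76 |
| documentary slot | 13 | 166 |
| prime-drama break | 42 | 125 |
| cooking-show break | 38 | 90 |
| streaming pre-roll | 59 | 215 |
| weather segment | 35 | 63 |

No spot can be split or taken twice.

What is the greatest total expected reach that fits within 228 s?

Ranking by ratio (expected reach/s): documentary slot 12.77, streaming pre-roll 3.64, late-talk slot 3.00, prime-drama break 2.98.
Late-talk slot + local-news insert + game-show break + documentary slot + prime-drama break + streaming pre-roll uses 224 of the 228 s and totals 802.
Runner-up late-talk slot + local-news insert + documentary slot + prime-drama break + streaming pre-roll + weather segment tops out at 789.

802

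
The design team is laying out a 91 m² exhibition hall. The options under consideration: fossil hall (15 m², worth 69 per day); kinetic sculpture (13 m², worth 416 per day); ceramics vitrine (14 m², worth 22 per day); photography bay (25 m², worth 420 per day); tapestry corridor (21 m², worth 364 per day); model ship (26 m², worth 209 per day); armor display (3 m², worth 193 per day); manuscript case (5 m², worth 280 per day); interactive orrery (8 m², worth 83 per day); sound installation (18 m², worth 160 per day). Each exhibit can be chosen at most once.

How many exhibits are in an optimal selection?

Best achievable expected visitors is 1833.
One optimal bundle: kinetic sculpture + photography bay + tapestry corridor + armor display + manuscript case + sound installation (85 m²).
All optima have 6 exhibits.

6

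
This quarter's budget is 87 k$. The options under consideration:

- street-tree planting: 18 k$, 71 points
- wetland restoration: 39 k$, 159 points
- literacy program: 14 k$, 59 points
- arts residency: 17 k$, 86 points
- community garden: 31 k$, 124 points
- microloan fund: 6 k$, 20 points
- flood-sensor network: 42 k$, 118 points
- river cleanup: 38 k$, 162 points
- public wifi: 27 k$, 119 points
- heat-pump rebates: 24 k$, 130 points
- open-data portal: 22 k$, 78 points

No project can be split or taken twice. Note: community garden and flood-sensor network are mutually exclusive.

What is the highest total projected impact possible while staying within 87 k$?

406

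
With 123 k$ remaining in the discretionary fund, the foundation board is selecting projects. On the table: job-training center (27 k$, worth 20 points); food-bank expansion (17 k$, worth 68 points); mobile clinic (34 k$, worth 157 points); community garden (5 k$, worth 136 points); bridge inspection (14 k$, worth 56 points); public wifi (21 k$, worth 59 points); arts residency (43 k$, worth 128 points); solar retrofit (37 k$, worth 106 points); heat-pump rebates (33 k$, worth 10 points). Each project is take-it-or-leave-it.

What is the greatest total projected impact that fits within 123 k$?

548

Taking the top-ratio projects first gives food-bank expansion + mobile clinic + community garden + bridge inspection + arts residency for 545 (113 k$).
Dropping bridge inspection frees 14 k$; slotting in public wifi (21 k$) lifts the total to 548 at 120 k$.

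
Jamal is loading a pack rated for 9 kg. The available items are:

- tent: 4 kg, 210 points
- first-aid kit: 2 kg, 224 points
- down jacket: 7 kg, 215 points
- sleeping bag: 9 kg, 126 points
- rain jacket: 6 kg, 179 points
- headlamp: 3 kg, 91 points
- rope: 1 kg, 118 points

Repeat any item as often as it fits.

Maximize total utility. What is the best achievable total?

1062

Density check — rope 118.00, first-aid kit 112.00, tent 52.50, down jacket 30.71 are the best per kg.
9×rope uses 9 of the 9 kg and totals 1062.
Every other selection either busts 9 kg or fails to beat 1062.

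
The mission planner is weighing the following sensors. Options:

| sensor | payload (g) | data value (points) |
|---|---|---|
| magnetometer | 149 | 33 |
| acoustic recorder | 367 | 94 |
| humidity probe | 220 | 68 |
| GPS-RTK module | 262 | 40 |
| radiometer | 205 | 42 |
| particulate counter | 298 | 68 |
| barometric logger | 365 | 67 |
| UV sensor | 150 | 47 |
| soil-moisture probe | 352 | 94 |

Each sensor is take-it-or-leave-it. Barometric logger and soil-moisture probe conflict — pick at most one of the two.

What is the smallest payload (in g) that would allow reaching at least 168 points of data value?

651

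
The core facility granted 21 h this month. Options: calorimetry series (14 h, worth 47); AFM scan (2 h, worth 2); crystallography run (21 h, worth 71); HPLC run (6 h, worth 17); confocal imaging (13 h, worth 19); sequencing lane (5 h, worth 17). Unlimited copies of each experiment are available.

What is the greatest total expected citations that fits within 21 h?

71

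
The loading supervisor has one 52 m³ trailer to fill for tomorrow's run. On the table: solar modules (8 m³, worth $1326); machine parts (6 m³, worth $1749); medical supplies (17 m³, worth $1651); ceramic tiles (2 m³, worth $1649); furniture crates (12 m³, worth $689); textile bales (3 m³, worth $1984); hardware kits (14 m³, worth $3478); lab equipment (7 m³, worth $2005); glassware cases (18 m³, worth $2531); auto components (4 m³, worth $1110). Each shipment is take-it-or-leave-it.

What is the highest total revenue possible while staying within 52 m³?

13396

Density check — ceramic tiles 824.50, textile bales 661.33, machine parts 291.50 are the best per m³.
Greedy by ratio would take solar modules + machine parts + ceramic tiles + textile bales + hardware kits + lab equipment + auto components: 44 m³ used, total 13301.
Dropping solar modules and auto components frees 12 m³; slotting in glassware cases (18 m³) lifts the total to 13396 at 50 m³.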